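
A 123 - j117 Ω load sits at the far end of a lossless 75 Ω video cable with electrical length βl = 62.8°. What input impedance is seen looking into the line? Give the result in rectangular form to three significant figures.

Z_in ≈ 22.2 − j10.4 Ω

tan(βl) = tan(62.8°) = 1.95
Z_in = Z_0·(Z_L + jZ_0·tanβl)/(Z_0 + jZ_L·tanβl)
     = 75·(123 + j28.9)/(303 + j239)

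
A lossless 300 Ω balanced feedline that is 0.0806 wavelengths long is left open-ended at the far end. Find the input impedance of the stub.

Z_in ≈ −j541 Ω

βl = 2π × 0.0806 = 29°
tan(βl) = 0.555
For an open-ended stub, Z_in = −jZ_0·cot(βl) = −jZ_0/tan(βl)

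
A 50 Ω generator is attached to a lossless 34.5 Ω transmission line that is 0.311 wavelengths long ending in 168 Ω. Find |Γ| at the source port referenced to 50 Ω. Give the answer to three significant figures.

|Γ| ≈ 0.735

βl = 2π × 0.311 = 112°
tan(βl) = -2.48
Z_in = Z_0·(Z_L + jZ_0·tanβl)/(Z_0 + jZ_L·tanβl) = 8.18 + j13.2 Ω
Γ_s = (Z_in − Z_s)/(Z_in + Z_s) = (-41.8 + j13.2)/(58.2 + j13.2), |Γ_s| = 0.735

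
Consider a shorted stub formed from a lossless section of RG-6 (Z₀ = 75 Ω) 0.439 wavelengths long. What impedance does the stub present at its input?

Z_in ≈ −j30.2 Ω

βl = 2π × 0.439 = 158°
tan(βl) = -0.403
For a shorted stub, Z_in = jZ_0·tan(βl)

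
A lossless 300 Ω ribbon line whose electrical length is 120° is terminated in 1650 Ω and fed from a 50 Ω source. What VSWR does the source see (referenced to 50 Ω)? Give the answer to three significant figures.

tan(βl) = -1.73
Z_in = Z_0·(Z_L + jZ_0·tanβl)/(Z_0 + jZ_L·tanβl) = 71.9 + j166 Ω
Γ_s = (Z_in − Z_s)/(Z_in + Z_s) = (21.9 + j166)/(122 + j166), |Γ_s| = 0.812
VSWR = (1 + |Γ_s|)/(1 − |Γ_s|)

VSWR ≈ 9.66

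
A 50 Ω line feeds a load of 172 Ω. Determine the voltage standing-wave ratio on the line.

VSWR ≈ 3.44

For a purely resistive load, VSWR = R_L/Z_0 or Z_0/R_L (whichever > 1) = 172/50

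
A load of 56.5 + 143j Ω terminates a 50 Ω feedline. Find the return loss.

Γ = (6.5 + j143)/(106.5 + j143), |Γ| = 0.803
RL = −20·log₁₀|Γ| = −20·log₁₀(0.803)

RL ≈ 1.91 dB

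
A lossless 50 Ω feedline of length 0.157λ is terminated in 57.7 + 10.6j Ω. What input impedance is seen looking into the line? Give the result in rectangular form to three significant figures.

Z_in ≈ 54.1 − j12 Ω

βl = 2π × 0.157 = 56.5°
tan(βl) = tan(56.5°) = 1.51
Z_in = Z_0·(Z_L + jZ_0·tanβl)/(Z_0 + jZ_L·tanβl)
     = 50·(57.7 + j86.2)/(34 + j87.2)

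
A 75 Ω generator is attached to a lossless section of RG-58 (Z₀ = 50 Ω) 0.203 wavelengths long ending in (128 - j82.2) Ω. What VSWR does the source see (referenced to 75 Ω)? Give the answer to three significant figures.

VSWR ≈ 5.58

βl = 2π × 0.203 = 73.1°
tan(βl) = 3.29
Z_in = Z_0·(Z_L + jZ_0·tanβl)/(Z_0 + jZ_L·tanβl) = 13.5 − j4.93 Ω
Γ_s = (Z_in − Z_s)/(Z_in + Z_s) = (-61.5 − j4.93)/(88.5 − j4.93), |Γ_s| = 0.696
VSWR = (1 + |Γ_s|)/(1 − |Γ_s|)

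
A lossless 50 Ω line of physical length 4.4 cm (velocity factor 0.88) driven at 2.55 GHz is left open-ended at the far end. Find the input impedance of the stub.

Z_in ≈ +j98.1 Ω

λ = v/f = 0.88·c / 2.55 GHz = 0.104 m
βl = 2π·l/λ = 2π × 0.425 = 153°
tan(βl) = -0.51
For an open-ended stub, Z_in = −jZ_0·cot(βl) = −jZ_0/tan(βl)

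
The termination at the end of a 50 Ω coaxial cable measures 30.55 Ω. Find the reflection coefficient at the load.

Γ = (Z_L − Z_0)/(Z_L + Z_0) = (30.55 − 50)/(30.55 + 50) = -19.45/80.55

Γ = -0.241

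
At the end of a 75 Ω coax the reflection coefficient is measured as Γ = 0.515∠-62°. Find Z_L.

Z_L ≈ 70.5 − j87.3 Ω

Z_L = Z_0·(1 + Γ)/(1 − Γ) = 75·(1.24 − j0.455)/(0.758 + j0.455)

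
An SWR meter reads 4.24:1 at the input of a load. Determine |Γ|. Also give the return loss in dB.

|Γ| ≈ 0.618; return loss ≈ 4.18 dB

|Γ| = (S − 1)/(S + 1) = (4.24 − 1)/(4.24 + 1) = 3.24/5.24
RL = −20·log₁₀|Γ| = −20·log₁₀(0.618)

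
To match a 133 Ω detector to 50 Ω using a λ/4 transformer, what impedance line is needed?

Z_qwt = √(Z_0·R_L) = √(50 × 133) = √6650

Z_qwt ≈ 81.5 Ω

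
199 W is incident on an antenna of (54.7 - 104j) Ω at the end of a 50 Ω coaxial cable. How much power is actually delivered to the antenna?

P_delivered ≈ 100 W

|Γ| = |(4.7 − j104)/(104.7 − j104)| = 0.705
|Γ|² = 0.498
P_refl = |Γ|²·P_inc = 99 W, P_del = (1 − |Γ|²)·P_inc = 100 W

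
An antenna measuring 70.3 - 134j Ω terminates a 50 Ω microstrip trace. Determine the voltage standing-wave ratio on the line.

Γ = (Z_L − Z_0)/(Z_L + Z_0) = (20.3 − j134)/(120.3 − j134)
|Γ| = 136/180 = 0.753
VSWR = (1 + |Γ|)/(1 − |Γ|) = 1.75/0.247

VSWR ≈ 7.08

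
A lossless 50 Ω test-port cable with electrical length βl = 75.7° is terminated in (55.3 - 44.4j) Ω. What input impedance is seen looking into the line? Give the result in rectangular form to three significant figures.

tan(βl) = tan(75.7°) = 3.92
Z_in = Z_0·(Z_L + jZ_0·tanβl)/(Z_0 + jZ_L·tanβl)
     = 50·(55.3 + j152)/(224 + j217)

Z_in ≈ 23.3 + j11.3 Ω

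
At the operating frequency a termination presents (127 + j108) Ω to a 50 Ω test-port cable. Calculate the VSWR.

VSWR ≈ 4.55

Γ = (Z_L − Z_0)/(Z_L + Z_0) = (77 + j108)/(177 + j108)
|Γ| = 133/207 = 0.64
VSWR = (1 + |Γ|)/(1 − |Γ|) = 1.64/0.36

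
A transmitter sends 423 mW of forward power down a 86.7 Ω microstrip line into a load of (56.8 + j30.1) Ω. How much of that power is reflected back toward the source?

P_reflected ≈ 35.4 mW

|Γ| = |(-29.9 + j30.1)/(143.5 + j30.1)| = 0.289
|Γ|² = 0.0837
P_refl = |Γ|²·P_inc = 35.4 mW, P_del = (1 − |Γ|²)·P_inc = 388 mW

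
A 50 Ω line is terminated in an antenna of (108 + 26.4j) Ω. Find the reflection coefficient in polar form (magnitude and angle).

Γ ≈ 0.398 ∠ 15°

Γ = (Z_L − Z_0)/(Z_L + Z_0) = (58 + j26.4)/(158 + j26.4)
|Γ| = 63.7/160 = 0.398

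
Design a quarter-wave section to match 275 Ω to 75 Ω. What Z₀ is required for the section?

Z_qwt = √(Z_0·R_L) = √(75 × 275) = √20620

Z_qwt ≈ 144 Ω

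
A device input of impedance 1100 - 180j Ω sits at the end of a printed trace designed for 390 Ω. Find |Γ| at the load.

|Γ| ≈ 0.488

Γ = (Z_L − Z_0)/(Z_L + Z_0) = (710 − j180)/(1490 − j180)
|Γ| = 732/1500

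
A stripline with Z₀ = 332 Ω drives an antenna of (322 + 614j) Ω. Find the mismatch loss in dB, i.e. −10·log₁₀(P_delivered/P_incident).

Γ = (-10 + j614)/(654 + j614), |Γ| = 0.685
|Γ|² = 0.469, so P_del/P_inc = 1 − |Γ|² = 0.531
ML = −10·log₁₀(1 − |Γ|²)

mismatch loss ≈ 2.75 dB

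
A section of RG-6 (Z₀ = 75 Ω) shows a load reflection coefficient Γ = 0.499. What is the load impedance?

Z_L = Z_0·(1 + Γ)/(1 − Γ) = 75·(1.5)/(0.501)

Z_L ≈ 224 Ω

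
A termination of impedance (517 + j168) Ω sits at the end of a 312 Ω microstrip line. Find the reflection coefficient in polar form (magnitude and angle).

Γ ≈ 0.313 ∠ 27.9°

Γ = (Z_L − Z_0)/(Z_L + Z_0) = (205 + j168)/(829 + j168)
|Γ| = 265/846 = 0.313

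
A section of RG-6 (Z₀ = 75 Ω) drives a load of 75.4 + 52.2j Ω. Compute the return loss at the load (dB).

RL ≈ 9.69 dB

Γ = (0.4 + j52.2)/(150.4 + j52.2), |Γ| = 0.328
RL = −20·log₁₀|Γ| = −20·log₁₀(0.328)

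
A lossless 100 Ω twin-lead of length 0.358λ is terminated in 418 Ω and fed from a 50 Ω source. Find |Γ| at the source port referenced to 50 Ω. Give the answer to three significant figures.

|Γ| ≈ 0.648

βl = 2π × 0.358 = 129°
tan(βl) = -1.24
Z_in = Z_0·(Z_L + jZ_0·tanβl)/(Z_0 + jZ_L·tanβl) = 38.1 + j73.3 Ω
Γ_s = (Z_in − Z_s)/(Z_in + Z_s) = (-11.9 + j73.3)/(88.1 + j73.3), |Γ_s| = 0.648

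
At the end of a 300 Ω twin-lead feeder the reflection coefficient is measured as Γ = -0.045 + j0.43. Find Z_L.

Z_L = Z_0·(1 + Γ)/(1 − Γ) = 300·(0.955 + j0.43)/(1.04 − j0.43)

Z_L ≈ 191 + j202 Ω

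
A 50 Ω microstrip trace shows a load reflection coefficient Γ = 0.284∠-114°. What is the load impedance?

Z_L = Z_0·(1 + Γ)/(1 − Γ) = 50·(0.884 − j0.259)/(1.12 + j0.259)

Z_L ≈ 35 − j19.8 Ω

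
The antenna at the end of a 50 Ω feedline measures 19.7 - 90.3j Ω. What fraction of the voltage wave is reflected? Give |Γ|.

|Γ| ≈ 0.835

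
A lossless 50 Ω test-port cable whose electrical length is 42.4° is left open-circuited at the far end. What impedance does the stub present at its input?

tan(βl) = 0.913
For an open-circuited stub, Z_in = −jZ_0·cot(βl) = −jZ_0/tan(βl)

Z_in ≈ −j54.8 Ω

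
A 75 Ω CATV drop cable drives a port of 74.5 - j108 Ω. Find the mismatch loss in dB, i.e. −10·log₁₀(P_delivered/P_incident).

Γ = (-0.5 − j108)/(149.5 − j108), |Γ| = 0.586
|Γ|² = 0.343, so P_del/P_inc = 1 − |Γ|² = 0.657
ML = −10·log₁₀(1 − |Γ|²)

mismatch loss ≈ 1.82 dB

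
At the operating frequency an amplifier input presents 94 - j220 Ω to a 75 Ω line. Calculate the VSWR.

Γ = (Z_L − Z_0)/(Z_L + Z_0) = (19 − j220)/(169 − j220)
|Γ| = 221/277 = 0.796
VSWR = (1 + |Γ|)/(1 − |Γ|) = 1.8/0.204

VSWR ≈ 8.8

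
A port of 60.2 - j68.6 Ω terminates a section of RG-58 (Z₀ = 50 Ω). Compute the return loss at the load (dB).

RL ≈ 5.44 dB

Γ = (10.2 − j68.6)/(110.2 − j68.6), |Γ| = 0.534
RL = −20·log₁₀|Γ| = −20·log₁₀(0.534)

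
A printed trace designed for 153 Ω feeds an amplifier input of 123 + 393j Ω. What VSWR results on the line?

Γ = (Z_L − Z_0)/(Z_L + Z_0) = (-30 + j393)/(276 + j393)
|Γ| = 394/480 = 0.821
VSWR = (1 + |Γ|)/(1 − |Γ|) = 1.82/0.179

VSWR ≈ 10.2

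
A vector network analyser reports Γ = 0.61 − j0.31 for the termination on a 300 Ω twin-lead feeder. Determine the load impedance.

Z_L = Z_0·(1 + Γ)/(1 − Γ) = 300·(1.61 − j0.31)/(0.39 + j0.31)

Z_L ≈ 643 − j749 Ω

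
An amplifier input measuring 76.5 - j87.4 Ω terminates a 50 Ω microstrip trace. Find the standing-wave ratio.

VSWR ≈ 3.93

Γ = (Z_L − Z_0)/(Z_L + Z_0) = (26.5 − j87.4)/(126.5 − j87.4)
|Γ| = 91.3/154 = 0.594
VSWR = (1 + |Γ|)/(1 − |Γ|) = 1.59/0.406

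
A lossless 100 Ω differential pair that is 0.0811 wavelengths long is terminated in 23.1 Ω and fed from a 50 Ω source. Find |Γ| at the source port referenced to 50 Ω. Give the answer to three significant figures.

|Γ| ≈ 0.586

βl = 2π × 0.0811 = 29.2°
tan(βl) = 0.559
Z_in = Z_0·(Z_L + jZ_0·tanβl)/(Z_0 + jZ_L·tanβl) = 29.8 + j52 Ω
Γ_s = (Z_in − Z_s)/(Z_in + Z_s) = (-20.2 + j52)/(79.8 + j52), |Γ_s| = 0.586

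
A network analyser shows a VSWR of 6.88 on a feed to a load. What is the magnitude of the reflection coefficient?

|Γ| = (S − 1)/(S + 1) = (6.88 − 1)/(6.88 + 1) = 5.88/7.88

|Γ| ≈ 0.746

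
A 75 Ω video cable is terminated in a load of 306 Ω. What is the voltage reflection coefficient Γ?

Γ = (Z_L − Z_0)/(Z_L + Z_0) = (306 − 75)/(306 + 75) = 231/381

Γ = 0.606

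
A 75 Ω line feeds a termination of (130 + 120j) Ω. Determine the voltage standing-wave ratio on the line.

Γ = (Z_L − Z_0)/(Z_L + Z_0) = (55 + j120)/(205 + j120)
|Γ| = 132/238 = 0.556
VSWR = (1 + |Γ|)/(1 − |Γ|) = 1.56/0.444

VSWR ≈ 3.5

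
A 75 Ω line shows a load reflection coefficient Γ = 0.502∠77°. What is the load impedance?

Z_L = Z_0·(1 + Γ)/(1 − Γ) = 75·(1.11 + j0.489)/(0.887 − j0.489)

Z_L ≈ 54.7 + j71.5 Ω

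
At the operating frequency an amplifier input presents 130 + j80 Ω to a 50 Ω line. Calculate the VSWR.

Γ = (Z_L − Z_0)/(Z_L + Z_0) = (80 + j80)/(180 + j80)
|Γ| = 113/197 = 0.574
VSWR = (1 + |Γ|)/(1 − |Γ|) = 1.57/0.426

VSWR ≈ 3.7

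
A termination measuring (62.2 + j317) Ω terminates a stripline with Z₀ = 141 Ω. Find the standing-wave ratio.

Γ = (Z_L − Z_0)/(Z_L + Z_0) = (-78.8 + j317)/(203.2 + j317)
|Γ| = 327/377 = 0.868
VSWR = (1 + |Γ|)/(1 − |Γ|) = 1.87/0.132

VSWR ≈ 14.1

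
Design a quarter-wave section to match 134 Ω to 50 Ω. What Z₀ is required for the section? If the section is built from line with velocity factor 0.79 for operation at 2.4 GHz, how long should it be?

Z_qwt = √(Z_0·R_L) = √(50 × 134) = √6700
λ = 0.79·c/f = 0.0988 m, so l = λ/4 = 0.0247 m

Z_qwt ≈ 81.9 Ω; length ≈ 2.47 cm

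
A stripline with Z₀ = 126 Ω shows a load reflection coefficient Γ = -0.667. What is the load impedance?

Z_L ≈ 25.2 Ω

Z_L = Z_0·(1 + Γ)/(1 − Γ) = 126·(0.333)/(1.67)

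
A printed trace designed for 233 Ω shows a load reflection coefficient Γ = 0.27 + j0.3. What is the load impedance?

Z_L ≈ 313 + j224 Ω

Z_L = Z_0·(1 + Γ)/(1 − Γ) = 233·(1.27 + j0.3)/(0.73 − j0.3)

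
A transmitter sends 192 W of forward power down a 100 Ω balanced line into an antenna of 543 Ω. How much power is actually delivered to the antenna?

Γ = (543 − 100)/(543 + 100) = 0.689
|Γ|² = 0.475
P_refl = |Γ|²·P_inc = 91.1 W, P_del = (1 − |Γ|²)·P_inc = 101 W

P_delivered ≈ 101 W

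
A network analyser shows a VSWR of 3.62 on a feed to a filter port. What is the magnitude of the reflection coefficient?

|Γ| = (S − 1)/(S + 1) = (3.62 − 1)/(3.62 + 1) = 2.62/4.62

|Γ| ≈ 0.567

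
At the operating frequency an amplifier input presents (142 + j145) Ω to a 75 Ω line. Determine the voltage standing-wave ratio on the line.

VSWR ≈ 4.16

Γ = (Z_L − Z_0)/(Z_L + Z_0) = (67 + j145)/(217 + j145)
|Γ| = 160/261 = 0.612
VSWR = (1 + |Γ|)/(1 − |Γ|) = 1.61/0.388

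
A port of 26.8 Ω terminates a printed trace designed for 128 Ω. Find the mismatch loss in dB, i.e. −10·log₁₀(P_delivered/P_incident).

mismatch loss ≈ 2.42 dB

Γ = (26.8 − 128)/(26.8 + 128) = -0.654
|Γ|² = 0.427, so P_del/P_inc = 1 − |Γ|² = 0.573
ML = −10·log₁₀(1 − |Γ|²)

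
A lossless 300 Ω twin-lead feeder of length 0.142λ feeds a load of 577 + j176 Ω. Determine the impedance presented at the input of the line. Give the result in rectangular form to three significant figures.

Z_in ≈ 254 − j213 Ω

βl = 2π × 0.142 = 51.1°
tan(βl) = tan(51.1°) = 1.24
Z_in = Z_0·(Z_L + jZ_0·tanβl)/(Z_0 + jZ_L·tanβl)
     = 300·(577 + j548)/(81.7 + j716)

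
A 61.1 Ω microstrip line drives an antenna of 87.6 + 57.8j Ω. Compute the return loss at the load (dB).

Γ = (26.5 + j57.8)/(148.7 + j57.8), |Γ| = 0.399
RL = −20·log₁₀|Γ| = −20·log₁₀(0.399)

RL ≈ 7.99 dB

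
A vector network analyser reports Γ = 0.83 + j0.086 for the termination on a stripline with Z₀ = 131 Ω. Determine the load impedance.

Z_L ≈ 1100 + j621 Ω

Z_L = Z_0·(1 + Γ)/(1 − Γ) = 131·(1.83 + j0.086)/(0.17 − j0.086)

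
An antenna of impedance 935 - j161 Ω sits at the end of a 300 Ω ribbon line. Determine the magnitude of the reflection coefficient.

|Γ| ≈ 0.526

Γ = (Z_L − Z_0)/(Z_L + Z_0) = (635 − j161)/(1235 − j161)
|Γ| = 655/1250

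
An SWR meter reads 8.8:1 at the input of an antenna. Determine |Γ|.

|Γ| ≈ 0.796

|Γ| = (S − 1)/(S + 1) = (8.8 − 1)/(8.8 + 1) = 7.8/9.8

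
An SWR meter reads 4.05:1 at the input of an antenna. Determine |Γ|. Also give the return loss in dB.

|Γ| ≈ 0.604; return loss ≈ 4.38 dB

|Γ| = (S − 1)/(S + 1) = (4.05 − 1)/(4.05 + 1) = 3.05/5.05
RL = −20·log₁₀|Γ| = −20·log₁₀(0.604)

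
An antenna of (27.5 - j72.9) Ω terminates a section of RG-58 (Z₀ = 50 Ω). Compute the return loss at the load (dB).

RL ≈ 2.89 dB

Γ = (-22.5 − j72.9)/(77.5 − j72.9), |Γ| = 0.717
RL = −20·log₁₀|Γ| = −20·log₁₀(0.717)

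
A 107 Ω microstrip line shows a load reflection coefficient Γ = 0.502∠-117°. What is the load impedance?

Z_L = Z_0·(1 + Γ)/(1 − Γ) = 107·(0.772 − j0.447)/(1.23 + j0.447)

Z_L ≈ 46.9 − j56 Ω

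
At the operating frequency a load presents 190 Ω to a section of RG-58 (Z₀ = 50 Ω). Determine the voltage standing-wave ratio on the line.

VSWR ≈ 3.8

For a purely resistive load, VSWR = R_L/Z_0 or Z_0/R_L (whichever > 1) = 190/50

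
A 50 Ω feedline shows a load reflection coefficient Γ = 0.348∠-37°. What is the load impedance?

Z_L ≈ 77.7 − j37.1 Ω

Z_L = Z_0·(1 + Γ)/(1 − Γ) = 50·(1.28 − j0.209)/(0.722 + j0.209)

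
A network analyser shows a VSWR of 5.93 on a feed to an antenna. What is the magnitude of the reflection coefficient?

|Γ| ≈ 0.711

|Γ| = (S − 1)/(S + 1) = (5.93 − 1)/(5.93 + 1) = 4.93/6.93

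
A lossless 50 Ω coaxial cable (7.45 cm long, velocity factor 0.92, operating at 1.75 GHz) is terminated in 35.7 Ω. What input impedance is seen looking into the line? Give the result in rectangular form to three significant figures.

Z_in ≈ 36.2 − j4.23 Ω

λ = v/f = 0.92·c / 1.75 GHz = 0.158 m
βl = 2π·l/λ = 2π × 0.472 = 170°
tan(βl) = tan(170°) = -0.175
Z_in = Z_0·(Z_L + jZ_0·tanβl)/(Z_0 + jZ_L·tanβl)
     = 50·(35.7 − j8.77)/(50 − j6.26)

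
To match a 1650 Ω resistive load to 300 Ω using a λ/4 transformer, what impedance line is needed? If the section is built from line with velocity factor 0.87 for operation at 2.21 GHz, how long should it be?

Z_qwt ≈ 704 Ω; length ≈ 2.95 cm

Z_qwt = √(Z_0·R_L) = √(300 × 1650) = √495000
λ = 0.87·c/f = 0.118 m, so l = λ/4 = 0.0295 m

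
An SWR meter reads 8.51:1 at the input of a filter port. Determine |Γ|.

|Γ| = (S − 1)/(S + 1) = (8.51 − 1)/(8.51 + 1) = 7.51/9.51

|Γ| ≈ 0.79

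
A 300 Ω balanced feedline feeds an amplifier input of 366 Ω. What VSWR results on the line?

VSWR ≈ 1.22

Γ = (366 − 300)/(366 + 300) = 0.0991
VSWR = (1 + 0.0991)/(1 − 0.0991)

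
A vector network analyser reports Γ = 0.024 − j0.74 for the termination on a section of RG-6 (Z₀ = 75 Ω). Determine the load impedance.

Z_L ≈ 22.6 − j74 Ω

Z_L = Z_0·(1 + Γ)/(1 − Γ) = 75·(1.02 − j0.74)/(0.976 + j0.74)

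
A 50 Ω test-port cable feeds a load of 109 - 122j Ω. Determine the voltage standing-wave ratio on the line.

Γ = (Z_L − Z_0)/(Z_L + Z_0) = (59 − j122)/(159 − j122)
|Γ| = 136/200 = 0.676
VSWR = (1 + |Γ|)/(1 − |Γ|) = 1.68/0.324

VSWR ≈ 5.18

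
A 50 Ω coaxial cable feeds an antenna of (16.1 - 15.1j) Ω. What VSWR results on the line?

VSWR ≈ 3.42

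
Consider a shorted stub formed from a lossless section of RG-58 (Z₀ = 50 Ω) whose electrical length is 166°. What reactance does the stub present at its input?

X_in ≈ -12.5 Ω (capacitive)

tan(βl) = -0.249
For a shorted stub, Z_in = jZ_0·tan(βl)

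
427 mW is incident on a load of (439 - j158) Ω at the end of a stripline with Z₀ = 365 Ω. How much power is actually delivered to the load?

|Γ| = |(74 − j158)/(804 − j158)| = 0.213
|Γ|² = 0.0453
P_refl = |Γ|²·P_inc = 19.4 mW, P_del = (1 − |Γ|²)·P_inc = 408 mW

P_delivered ≈ 408 mW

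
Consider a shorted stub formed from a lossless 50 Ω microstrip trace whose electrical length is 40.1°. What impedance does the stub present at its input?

Z_in ≈ +j42.1 Ω

tan(βl) = 0.842
For a shorted stub, Z_in = jZ_0·tan(βl)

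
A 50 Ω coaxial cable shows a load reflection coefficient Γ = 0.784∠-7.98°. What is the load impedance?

Z_L ≈ 312 − j176 Ω

Z_L = Z_0·(1 + Γ)/(1 − Γ) = 50·(1.78 − j0.109)/(0.224 + j0.109)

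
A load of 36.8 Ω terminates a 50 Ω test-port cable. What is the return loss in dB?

RL ≈ 16.4 dB

Γ = (36.8 − 50)/(36.8 + 50) = -0.152
RL = −20·log₁₀|Γ| = −20·log₁₀(0.152)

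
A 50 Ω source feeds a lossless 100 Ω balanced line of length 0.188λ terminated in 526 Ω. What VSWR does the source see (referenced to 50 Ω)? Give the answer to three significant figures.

VSWR ≈ 3.85

βl = 2π × 0.188 = 67.7°
tan(βl) = 2.44
Z_in = Z_0·(Z_L + jZ_0·tanβl)/(Z_0 + jZ_L·tanβl) = 22.1 − j39.3 Ω
Γ_s = (Z_in − Z_s)/(Z_in + Z_s) = (-27.9 − j39.3)/(72.1 − j39.3), |Γ_s| = 0.587
VSWR = (1 + |Γ_s|)/(1 − |Γ_s|)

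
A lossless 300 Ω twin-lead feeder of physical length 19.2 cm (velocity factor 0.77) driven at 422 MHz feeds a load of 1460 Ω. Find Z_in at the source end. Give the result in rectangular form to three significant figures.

Z_in ≈ 92.7 + j206 Ω

λ = v/f = 0.77·c / 422 MHz = 0.547 m
βl = 2π·l/λ = 2π × 0.351 = 126°
tan(βl) = tan(126°) = -1.36
Z_in = Z_0·(Z_L + jZ_0·tanβl)/(Z_0 + jZ_L·tanβl)
     = 300·(1460 − j409)/(300 − j1990)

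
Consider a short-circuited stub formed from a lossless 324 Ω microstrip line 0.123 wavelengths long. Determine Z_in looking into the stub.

βl = 2π × 0.123 = 44.3°
tan(βl) = 0.975
For a short-circuited stub, Z_in = jZ_0·tan(βl)

Z_in ≈ +j316 Ω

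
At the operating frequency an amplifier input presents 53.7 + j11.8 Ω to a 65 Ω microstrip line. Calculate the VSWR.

VSWR ≈ 1.32

Γ = (Z_L − Z_0)/(Z_L + Z_0) = (-11.3 + j11.8)/(118.7 + j11.8)
|Γ| = 16.3/119 = 0.137
VSWR = (1 + |Γ|)/(1 − |Γ|) = 1.14/0.863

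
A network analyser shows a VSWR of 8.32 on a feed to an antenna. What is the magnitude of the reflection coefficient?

|Γ| = (S − 1)/(S + 1) = (8.32 − 1)/(8.32 + 1) = 7.32/9.32

|Γ| ≈ 0.785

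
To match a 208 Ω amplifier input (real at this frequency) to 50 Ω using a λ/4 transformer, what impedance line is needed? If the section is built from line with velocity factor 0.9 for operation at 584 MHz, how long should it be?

Z_qwt = √(Z_0·R_L) = √(50 × 208) = √10400
λ = 0.9·c/f = 0.462 m, so l = λ/4 = 0.116 m

Z_qwt ≈ 102 Ω; length ≈ 11.6 cm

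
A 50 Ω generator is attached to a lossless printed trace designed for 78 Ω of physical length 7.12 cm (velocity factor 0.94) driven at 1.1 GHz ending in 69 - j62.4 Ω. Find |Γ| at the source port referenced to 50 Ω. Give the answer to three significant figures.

λ = v/f = 0.94·c / 1.1 GHz = 0.256 m
βl = 2π·l/λ = 2π × 0.278 = 100°
tan(βl) = -5.68
Z_in = Z_0·(Z_L + jZ_0·tanβl)/(Z_0 + jZ_L·tanβl) = 60.7 + j56.5 Ω
Γ_s = (Z_in − Z_s)/(Z_in + Z_s) = (10.7 + j56.5)/(111 + j56.5), |Γ_s| = 0.463

|Γ| ≈ 0.463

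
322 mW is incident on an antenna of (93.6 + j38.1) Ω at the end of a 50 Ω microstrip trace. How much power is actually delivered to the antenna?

P_delivered ≈ 273 mW

|Γ| = |(43.6 + j38.1)/(143.6 + j38.1)| = 0.39
|Γ|² = 0.152
P_refl = |Γ|²·P_inc = 48.9 mW, P_del = (1 − |Γ|²)·P_inc = 273 mW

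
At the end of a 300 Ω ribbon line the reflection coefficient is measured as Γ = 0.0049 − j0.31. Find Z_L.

Z_L = Z_0·(1 + Γ)/(1 − Γ) = 300·(1 − j0.31)/(0.995 + j0.31)

Z_L ≈ 250 − j171 Ω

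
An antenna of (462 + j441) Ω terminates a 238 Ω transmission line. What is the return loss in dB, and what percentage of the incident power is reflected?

RL ≈ 4.47 dB; 35.7% of incident power reflected

Γ = (224 + j441)/(700 + j441), |Γ| = 0.598
RL = −20·log₁₀(0.598) = 4.47 dB
P_refl/P_inc = |Γ|² = 0.357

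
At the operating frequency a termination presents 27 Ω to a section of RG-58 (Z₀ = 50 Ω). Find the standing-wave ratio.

VSWR ≈ 1.85

Γ = (27 − 50)/(27 + 50) = -0.299
VSWR = (1 + 0.299)/(1 − 0.299)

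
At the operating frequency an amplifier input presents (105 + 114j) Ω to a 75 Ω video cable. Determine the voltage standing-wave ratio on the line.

Γ = (Z_L − Z_0)/(Z_L + Z_0) = (30 + j114)/(180 + j114)
|Γ| = 118/213 = 0.553
VSWR = (1 + |Γ|)/(1 − |Γ|) = 1.55/0.447

VSWR ≈ 3.48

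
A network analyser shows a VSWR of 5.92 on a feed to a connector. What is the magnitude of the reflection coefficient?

|Γ| ≈ 0.711

|Γ| = (S − 1)/(S + 1) = (5.92 − 1)/(5.92 + 1) = 4.92/6.92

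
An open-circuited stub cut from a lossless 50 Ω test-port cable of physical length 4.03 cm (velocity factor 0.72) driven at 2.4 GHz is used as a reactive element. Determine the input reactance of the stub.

X_in ≈ 147 Ω (inductive)

λ = v/f = 0.72·c / 2.4 GHz = 0.09 m
βl = 2π·l/λ = 2π × 0.448 = 161°
tan(βl) = -0.34
For an open-circuited stub, Z_in = −jZ_0·cot(βl) = −jZ_0/tan(βl)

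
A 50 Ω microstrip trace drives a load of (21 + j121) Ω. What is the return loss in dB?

Γ = (-29 + j121)/(71 + j121), |Γ| = 0.887
RL = −20·log₁₀|Γ| = −20·log₁₀(0.887)

RL ≈ 1.04 dB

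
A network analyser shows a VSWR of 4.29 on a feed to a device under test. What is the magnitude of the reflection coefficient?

|Γ| ≈ 0.622

|Γ| = (S − 1)/(S + 1) = (4.29 − 1)/(4.29 + 1) = 3.29/5.29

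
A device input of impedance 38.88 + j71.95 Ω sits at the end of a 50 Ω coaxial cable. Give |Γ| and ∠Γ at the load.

Γ ≈ 0.637 ∠ 59.8°

Γ = (Z_L − Z_0)/(Z_L + Z_0) = (-11.12 + j71.95)/(88.88 + j71.95)
|Γ| = 72.8/114 = 0.637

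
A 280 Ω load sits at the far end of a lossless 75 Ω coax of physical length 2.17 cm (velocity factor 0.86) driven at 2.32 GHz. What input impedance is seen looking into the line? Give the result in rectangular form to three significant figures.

Z_in ≈ 22.5 − j24.8 Ω

λ = v/f = 0.86·c / 2.32 GHz = 0.111 m
βl = 2π·l/λ = 2π × 0.195 = 70.2°
tan(βl) = tan(70.2°) = 2.78
Z_in = Z_0·(Z_L + jZ_0·tanβl)/(Z_0 + jZ_L·tanβl)
     = 75·(280 + j209)/(75 + j780)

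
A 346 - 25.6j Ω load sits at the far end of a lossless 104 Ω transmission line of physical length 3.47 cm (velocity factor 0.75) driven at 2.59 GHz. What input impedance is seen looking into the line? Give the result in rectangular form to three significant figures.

λ = v/f = 0.75·c / 2.59 GHz = 0.0869 m
βl = 2π·l/λ = 2π × 0.399 = 144°
tan(βl) = tan(144°) = -0.732
Z_in = Z_0·(Z_L + jZ_0·tanβl)/(Z_0 + jZ_L·tanβl)
     = 104·(346 − j102)/(85.3 − j253)

Z_in ≈ 80.5 + j115 Ω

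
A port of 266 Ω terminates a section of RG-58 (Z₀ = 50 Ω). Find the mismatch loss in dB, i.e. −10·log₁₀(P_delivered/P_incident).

mismatch loss ≈ 2.73 dB

Γ = (266 − 50)/(266 + 50) = 0.684
|Γ|² = 0.467, so P_del/P_inc = 1 − |Γ|² = 0.533
ML = −10·log₁₀(1 − |Γ|²)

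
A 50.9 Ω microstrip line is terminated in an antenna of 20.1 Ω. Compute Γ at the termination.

Γ = -0.434

Γ = (Z_L − Z_0)/(Z_L + Z_0) = (20.1 − 50.9)/(20.1 + 50.9) = -30.8/71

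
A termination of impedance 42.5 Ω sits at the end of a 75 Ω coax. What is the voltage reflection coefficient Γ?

Γ = -0.277

Γ = (Z_L − Z_0)/(Z_L + Z_0) = (42.5 − 75)/(42.5 + 75) = -32.5/117.5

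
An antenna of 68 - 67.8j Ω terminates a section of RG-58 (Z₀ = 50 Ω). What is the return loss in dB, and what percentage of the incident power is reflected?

Γ = (18 − j67.8)/(118 − j67.8), |Γ| = 0.515
RL = −20·log₁₀(0.515) = 5.76 dB
P_refl/P_inc = |Γ|² = 0.266

RL ≈ 5.76 dB; 26.6% of incident power reflected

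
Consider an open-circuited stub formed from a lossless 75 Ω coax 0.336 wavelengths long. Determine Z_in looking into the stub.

βl = 2π × 0.336 = 121°
tan(βl) = -1.67
For an open-circuited stub, Z_in = −jZ_0·cot(βl) = −jZ_0/tan(βl)

Z_in ≈ +j45 Ω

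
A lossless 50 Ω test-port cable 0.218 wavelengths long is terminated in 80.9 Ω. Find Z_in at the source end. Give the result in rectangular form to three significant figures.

Z_in ≈ 31.7 − j6.2 Ω

βl = 2π × 0.218 = 78.5°
tan(βl) = tan(78.5°) = 4.91
Z_in = Z_0·(Z_L + jZ_0·tanβl)/(Z_0 + jZ_L·tanβl)
     = 50·(80.9 + j245)/(50 + j397)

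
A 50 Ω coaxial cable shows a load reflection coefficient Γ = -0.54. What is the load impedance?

Z_L = Z_0·(1 + Γ)/(1 − Γ) = 50·(0.46)/(1.54)

Z_L ≈ 14.9 Ω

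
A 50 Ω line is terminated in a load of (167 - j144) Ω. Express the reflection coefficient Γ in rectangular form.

Γ ≈ 0.68 − j0.212

Γ = (Z_L − Z_0)/(Z_L + Z_0) = (117 − j144)/(217 − j144)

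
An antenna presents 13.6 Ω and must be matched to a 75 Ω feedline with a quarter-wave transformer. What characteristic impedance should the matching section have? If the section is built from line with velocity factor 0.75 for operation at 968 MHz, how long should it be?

Z_qwt ≈ 31.9 Ω; length ≈ 5.81 cm

Z_qwt = √(Z_0·R_L) = √(75 × 13.6) = √1020
λ = 0.75·c/f = 0.232 m, so l = λ/4 = 0.0581 m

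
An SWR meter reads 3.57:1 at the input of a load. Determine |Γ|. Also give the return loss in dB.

|Γ| ≈ 0.562; return loss ≈ 5 dB

|Γ| = (S − 1)/(S + 1) = (3.57 − 1)/(3.57 + 1) = 2.57/4.57
RL = −20·log₁₀|Γ| = −20·log₁₀(0.562)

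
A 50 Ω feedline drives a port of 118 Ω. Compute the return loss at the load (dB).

RL ≈ 7.86 dB

Γ = (118 − 50)/(118 + 50) = 0.405
RL = −20·log₁₀|Γ| = −20·log₁₀(0.405)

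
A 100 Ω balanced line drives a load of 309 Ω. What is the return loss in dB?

RL ≈ 5.83 dB

Γ = (309 − 100)/(309 + 100) = 0.511
RL = −20·log₁₀|Γ| = −20·log₁₀(0.511)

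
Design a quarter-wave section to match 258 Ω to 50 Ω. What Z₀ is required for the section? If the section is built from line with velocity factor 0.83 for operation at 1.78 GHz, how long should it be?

Z_qwt = √(Z_0·R_L) = √(50 × 258) = √12900
λ = 0.83·c/f = 0.14 m, so l = λ/4 = 0.035 m

Z_qwt ≈ 114 Ω; length ≈ 3.5 cm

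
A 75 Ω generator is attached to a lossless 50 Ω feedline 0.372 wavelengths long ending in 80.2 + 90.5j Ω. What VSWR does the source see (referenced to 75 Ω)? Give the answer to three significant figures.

VSWR ≈ 5.43

βl = 2π × 0.372 = 134°
tan(βl) = -1.04
Z_in = Z_0·(Z_L + jZ_0·tanβl)/(Z_0 + jZ_L·tanβl) = 15.1 + j22.1 Ω
Γ_s = (Z_in − Z_s)/(Z_in + Z_s) = (-59.9 + j22.1)/(90.1 + j22.1), |Γ_s| = 0.689
VSWR = (1 + |Γ_s|)/(1 − |Γ_s|)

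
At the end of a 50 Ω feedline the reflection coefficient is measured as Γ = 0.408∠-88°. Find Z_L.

Z_L = Z_0·(1 + Γ)/(1 − Γ) = 50·(1.01 − j0.408)/(0.986 + j0.408)

Z_L ≈ 36.6 − j35.8 Ω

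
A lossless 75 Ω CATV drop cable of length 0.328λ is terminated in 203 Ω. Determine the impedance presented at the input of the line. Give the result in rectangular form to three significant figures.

βl = 2π × 0.328 = 118°
tan(βl) = tan(118°) = -1.87
Z_in = Z_0·(Z_L + jZ_0·tanβl)/(Z_0 + jZ_L·tanβl)
     = 75·(203 − j141)/(75 − j381)

Z_in ≈ 34.3 + j33.3 Ω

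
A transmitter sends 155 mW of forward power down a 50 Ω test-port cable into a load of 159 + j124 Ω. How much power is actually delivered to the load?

|Γ| = |(109 + j124)/(209 + j124)| = 0.679
|Γ|² = 0.462
P_refl = |Γ|²·P_inc = 71.5 mW, P_del = (1 − |Γ|²)·P_inc = 83.5 mW

P_delivered ≈ 83.5 mW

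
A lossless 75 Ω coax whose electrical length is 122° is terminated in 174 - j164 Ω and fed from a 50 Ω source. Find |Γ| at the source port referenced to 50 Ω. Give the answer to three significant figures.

tan(βl) = -1.6
Z_in = Z_0·(Z_L + jZ_0·tanβl)/(Z_0 + jZ_L·tanβl) = 30.9 + j67.7 Ω
Γ_s = (Z_in − Z_s)/(Z_in + Z_s) = (-19.1 + j67.7)/(80.9 + j67.7), |Γ_s| = 0.667

|Γ| ≈ 0.667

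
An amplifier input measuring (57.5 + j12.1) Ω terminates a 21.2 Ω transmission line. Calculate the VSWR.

Γ = (Z_L − Z_0)/(Z_L + Z_0) = (36.3 + j12.1)/(78.7 + j12.1)
|Γ| = 38.3/79.6 = 0.481
VSWR = (1 + |Γ|)/(1 − |Γ|) = 1.48/0.519

VSWR ≈ 2.85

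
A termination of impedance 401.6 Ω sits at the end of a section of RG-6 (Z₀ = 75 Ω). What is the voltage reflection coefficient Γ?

Γ = (Z_L − Z_0)/(Z_L + Z_0) = (401.6 − 75)/(401.6 + 75) = 326.6/476.6

Γ = 0.685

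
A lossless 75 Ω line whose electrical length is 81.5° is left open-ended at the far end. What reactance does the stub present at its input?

X_in ≈ -11.2 Ω (capacitive)

tan(βl) = 6.69
For an open-ended stub, Z_in = −jZ_0·cot(βl) = −jZ_0/tan(βl)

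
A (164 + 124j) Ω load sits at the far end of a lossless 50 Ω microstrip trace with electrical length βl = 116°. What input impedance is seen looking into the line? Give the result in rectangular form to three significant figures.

Z_in ≈ 10.4 + j15 Ω

tan(βl) = tan(116°) = -2.05
Z_in = Z_0·(Z_L + jZ_0·tanβl)/(Z_0 + jZ_L·tanβl)
     = 50·(164 + j21.5)/(304 − j336)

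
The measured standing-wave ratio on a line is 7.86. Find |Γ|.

|Γ| ≈ 0.774

|Γ| = (S − 1)/(S + 1) = (7.86 − 1)/(7.86 + 1) = 6.86/8.86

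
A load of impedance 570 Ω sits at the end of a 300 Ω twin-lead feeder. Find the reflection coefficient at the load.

Γ = 0.31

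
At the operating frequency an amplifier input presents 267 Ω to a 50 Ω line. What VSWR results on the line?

For a purely resistive load, VSWR = R_L/Z_0 or Z_0/R_L (whichever > 1) = 267/50

VSWR ≈ 5.34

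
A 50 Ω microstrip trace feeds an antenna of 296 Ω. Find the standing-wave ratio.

Γ = (296 − 50)/(296 + 50) = 0.711
VSWR = (1 + 0.711)/(1 − 0.711)

VSWR ≈ 5.92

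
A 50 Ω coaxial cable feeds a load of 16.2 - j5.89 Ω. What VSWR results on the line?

VSWR ≈ 3.13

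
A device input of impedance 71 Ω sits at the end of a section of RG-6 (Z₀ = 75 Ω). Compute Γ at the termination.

Γ = -0.0274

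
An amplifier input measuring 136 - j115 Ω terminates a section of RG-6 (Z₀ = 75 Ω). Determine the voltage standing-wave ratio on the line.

VSWR ≈ 3.36

Γ = (Z_L − Z_0)/(Z_L + Z_0) = (61 − j115)/(211 − j115)
|Γ| = 130/240 = 0.542
VSWR = (1 + |Γ|)/(1 − |Γ|) = 1.54/0.458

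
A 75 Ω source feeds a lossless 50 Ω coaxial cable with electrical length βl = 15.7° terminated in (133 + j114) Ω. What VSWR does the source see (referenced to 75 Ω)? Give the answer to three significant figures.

tan(βl) = 0.281
Z_in = Z_0·(Z_L + jZ_0·tanβl)/(Z_0 + jZ_L·tanβl) = 209 − j77.7 Ω
Γ_s = (Z_in − Z_s)/(Z_in + Z_s) = (134 − j77.7)/(284 − j77.7), |Γ_s| = 0.526
VSWR = (1 + |Γ_s|)/(1 − |Γ_s|)

VSWR ≈ 3.22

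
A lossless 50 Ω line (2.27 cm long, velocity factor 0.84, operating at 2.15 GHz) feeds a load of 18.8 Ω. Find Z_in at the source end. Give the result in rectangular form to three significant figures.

λ = v/f = 0.84·c / 2.15 GHz = 0.117 m
βl = 2π·l/λ = 2π × 0.194 = 69.7°
tan(βl) = tan(69.7°) = 2.71
Z_in = Z_0·(Z_L + jZ_0·tanβl)/(Z_0 + jZ_L·tanβl)
     = 50·(18.8 + j135)/(50 + j50.9)

Z_in ≈ 76.9 + j57.1 Ω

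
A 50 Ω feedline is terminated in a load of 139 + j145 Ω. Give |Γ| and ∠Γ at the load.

Γ ≈ 0.714 ∠ 21°

Γ = (Z_L − Z_0)/(Z_L + Z_0) = (89 + j145)/(189 + j145)
|Γ| = 170/238 = 0.714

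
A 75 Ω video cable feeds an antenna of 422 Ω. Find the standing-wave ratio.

VSWR ≈ 5.63

For a purely resistive load, VSWR = R_L/Z_0 or Z_0/R_L (whichever > 1) = 422/75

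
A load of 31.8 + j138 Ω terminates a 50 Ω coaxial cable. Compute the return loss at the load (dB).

Γ = (-18.2 + j138)/(81.8 + j138), |Γ| = 0.868
RL = −20·log₁₀|Γ| = −20·log₁₀(0.868)

RL ≈ 1.23 dB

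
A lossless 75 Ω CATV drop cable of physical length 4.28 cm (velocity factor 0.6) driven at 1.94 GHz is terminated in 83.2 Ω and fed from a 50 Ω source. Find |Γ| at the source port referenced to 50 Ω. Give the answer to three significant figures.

λ = v/f = 0.6·c / 1.94 GHz = 0.0928 m
βl = 2π·l/λ = 2π × 0.461 = 166°
tan(βl) = -0.248
Z_in = Z_0·(Z_L + jZ_0·tanβl)/(Z_0 + jZ_L·tanβl) = 82.1 + j3.99 Ω
Γ_s = (Z_in − Z_s)/(Z_in + Z_s) = (32.1 + j3.99)/(132 + j3.99), |Γ_s| = 0.245

|Γ| ≈ 0.245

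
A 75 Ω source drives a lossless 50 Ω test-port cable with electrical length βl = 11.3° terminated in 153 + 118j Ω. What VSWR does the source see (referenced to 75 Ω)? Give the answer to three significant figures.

VSWR ≈ 3.34

tan(βl) = 0.2
Z_in = Z_0·(Z_L + jZ_0·tanβl)/(Z_0 + jZ_L·tanβl) = 244 − j39.7 Ω
Γ_s = (Z_in − Z_s)/(Z_in + Z_s) = (169 − j39.7)/(319 − j39.7), |Γ_s| = 0.54
VSWR = (1 + |Γ_s|)/(1 − |Γ_s|)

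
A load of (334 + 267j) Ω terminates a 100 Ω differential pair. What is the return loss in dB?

Γ = (234 + j267)/(434 + j267), |Γ| = 0.697
RL = −20·log₁₀|Γ| = −20·log₁₀(0.697)

RL ≈ 3.14 dB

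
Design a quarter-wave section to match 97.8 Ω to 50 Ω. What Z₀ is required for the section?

Z_qwt ≈ 69.9 Ω

Z_qwt = √(Z_0·R_L) = √(50 × 97.8) = √4890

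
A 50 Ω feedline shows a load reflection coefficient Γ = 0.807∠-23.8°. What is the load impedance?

Z_L ≈ 99.9 − j187 Ω

Z_L = Z_0·(1 + Γ)/(1 − Γ) = 50·(1.74 − j0.326)/(0.262 + j0.326)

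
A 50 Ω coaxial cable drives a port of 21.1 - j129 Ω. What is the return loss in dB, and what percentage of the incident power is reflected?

Γ = (-28.9 − j129)/(71.1 − j129), |Γ| = 0.897
RL = −20·log₁₀(0.897) = 0.939 dB
P_refl/P_inc = |Γ|² = 0.805

RL ≈ 0.939 dB; 80.5% of incident power reflected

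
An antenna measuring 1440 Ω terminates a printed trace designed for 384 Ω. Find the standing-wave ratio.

VSWR ≈ 3.75

Γ = (1440 − 384)/(1440 + 384) = 0.579
VSWR = (1 + 0.579)/(1 − 0.579)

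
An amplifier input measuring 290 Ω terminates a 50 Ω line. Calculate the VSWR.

Γ = (290 − 50)/(290 + 50) = 0.706
VSWR = (1 + 0.706)/(1 − 0.706)

VSWR ≈ 5.8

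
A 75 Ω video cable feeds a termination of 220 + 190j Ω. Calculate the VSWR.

VSWR ≈ 5.27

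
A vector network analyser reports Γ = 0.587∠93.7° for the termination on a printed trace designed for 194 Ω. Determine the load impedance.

Z_L = Z_0·(1 + Γ)/(1 − Γ) = 194·(0.962 + j0.586)/(1.04 − j0.586)

Z_L ≈ 89.5 + j160 Ω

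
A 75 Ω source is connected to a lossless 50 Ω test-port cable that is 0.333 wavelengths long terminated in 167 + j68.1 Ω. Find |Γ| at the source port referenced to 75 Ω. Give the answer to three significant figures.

|Γ| ≈ 0.688

βl = 2π × 0.333 = 120°
tan(βl) = -1.74
Z_in = Z_0·(Z_L + jZ_0·tanβl)/(Z_0 + jZ_L·tanβl) = 14.9 + j20.1 Ω
Γ_s = (Z_in − Z_s)/(Z_in + Z_s) = (-60.1 + j20.1)/(89.9 + j20.1), |Γ_s| = 0.688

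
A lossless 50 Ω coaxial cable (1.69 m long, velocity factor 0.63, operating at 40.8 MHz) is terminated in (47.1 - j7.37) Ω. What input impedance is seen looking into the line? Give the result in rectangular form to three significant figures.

λ = v/f = 0.63·c / 40.8 MHz = 4.63 m
βl = 2π·l/λ = 2π × 0.365 = 131°
tan(βl) = tan(131°) = -1.14
Z_in = Z_0·(Z_L + jZ_0·tanβl)/(Z_0 + jZ_L·tanβl)
     = 50·(47.1 − j64.2)/(41.6 − j53.5)

Z_in ≈ 58.7 − j1.64 Ω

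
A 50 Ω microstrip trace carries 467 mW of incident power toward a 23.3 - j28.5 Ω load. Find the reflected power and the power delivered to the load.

|Γ| = |(-26.7 − j28.5)/(73.3 − j28.5)| = 0.497
|Γ|² = 0.247
P_refl = |Γ|²·P_inc = 115 mW, P_del = (1 − |Γ|²)·P_inc = 352 mW

P_reflected ≈ 115 mW; P_delivered ≈ 352 mW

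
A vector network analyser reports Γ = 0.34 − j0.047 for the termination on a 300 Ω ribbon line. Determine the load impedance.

Z_L = Z_0·(1 + Γ)/(1 − Γ) = 300·(1.34 − j0.047)/(0.66 + j0.047)

Z_L ≈ 605 − j64.4 Ω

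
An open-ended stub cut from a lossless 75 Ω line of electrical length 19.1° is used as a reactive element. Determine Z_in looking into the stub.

tan(βl) = 0.346
For an open-ended stub, Z_in = −jZ_0·cot(βl) = −jZ_0/tan(βl)

Z_in ≈ −j217 Ω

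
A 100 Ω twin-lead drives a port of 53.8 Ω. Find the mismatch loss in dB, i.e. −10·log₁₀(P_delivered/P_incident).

Γ = (53.8 − 100)/(53.8 + 100) = -0.3
|Γ|² = 0.0902, so P_del/P_inc = 1 − |Γ|² = 0.91
ML = −10·log₁₀(1 − |Γ|²)

mismatch loss ≈ 0.411 dB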